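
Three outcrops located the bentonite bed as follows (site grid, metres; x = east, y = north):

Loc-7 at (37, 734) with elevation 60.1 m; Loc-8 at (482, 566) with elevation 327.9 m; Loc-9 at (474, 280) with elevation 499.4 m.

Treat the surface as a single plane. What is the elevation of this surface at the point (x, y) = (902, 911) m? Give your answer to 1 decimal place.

273.5 m

Two edge vectors: Loc-7→Loc-8 = (445, -168, 267.8), Loc-7→Loc-9 = (437, -454, 439.3).
Normal n = (Loc-7→Loc-8) × (Loc-7→Loc-9) = (47778.8, -78459.9, -128614).
So ∂z/∂x = −n_x/n_z = 0.37149 and ∂z/∂y = −n_y/n_z = −0.61004.
Intercept c from Loc-7: 60.1 − 13.75 + 447.77 = 494.13.
At (902, 911): z = 335.1 − 555.7 + 494.13 = 273.5 m.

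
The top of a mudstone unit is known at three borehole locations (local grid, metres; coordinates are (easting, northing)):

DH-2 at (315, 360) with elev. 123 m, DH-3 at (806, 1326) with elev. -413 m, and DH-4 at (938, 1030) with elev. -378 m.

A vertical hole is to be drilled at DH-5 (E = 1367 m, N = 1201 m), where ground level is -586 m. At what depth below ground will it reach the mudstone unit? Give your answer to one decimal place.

43.4 m

Two edge vectors: DH-2→DH-3 = (491, 966, -536), DH-2→DH-4 = (623, 670, -501).
Normal n = (DH-2→DH-3) × (DH-2→DH-4) = (-124846, -87937, -272848).
So ∂z/∂E = −n_x/n_z = −0.457566 and ∂z/∂N = −n_y/n_z = −0.322293.
Intercept c from DH-2: 123 + 144.13 + 116.03 = 383.16.
At (1367, 1201): z_contact = −625.49 − 387.07 + 383.16 = -629.41 m.
Depth below ground = -586 − (-629.41) = 43.4 m.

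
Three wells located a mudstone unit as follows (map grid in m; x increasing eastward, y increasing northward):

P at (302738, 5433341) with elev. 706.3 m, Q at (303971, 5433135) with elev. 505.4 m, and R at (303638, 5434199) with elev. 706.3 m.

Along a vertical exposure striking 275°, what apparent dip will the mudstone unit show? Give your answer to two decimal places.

Let the plane be z = a·x + b·y + c.
Q−P: 1233a − 206b = −200.9;  R−P: 900a + 858b = 0.
Solving gives a = −0.13864, b = 0.14543.
Unit vector along 275° is (sin 275°, cos 275°) = (-0.9962, 0.0872).
Slope in that direction = a·(-0.9962) + b·(0.0872) = 0.15079.
Apparent dip = arctan|0.15079| = 8.57° (true dip is 11.4°, so apparent ≤ true as expected).

8.57°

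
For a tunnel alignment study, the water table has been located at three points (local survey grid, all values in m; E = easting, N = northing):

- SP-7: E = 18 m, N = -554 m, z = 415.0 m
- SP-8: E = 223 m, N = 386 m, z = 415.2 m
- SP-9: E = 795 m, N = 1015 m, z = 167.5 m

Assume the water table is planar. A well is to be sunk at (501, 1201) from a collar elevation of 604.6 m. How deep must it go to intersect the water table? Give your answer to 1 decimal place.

246.4 m

Let the plane be z = a·E + b·N + c.
SP-8−SP-7: 205a + 940b = 0.2;  SP-9−SP-7: 777a + 1569b = −247.5.
Solving gives a = −0.569963, b = 0.124513.
Then c = 415 − a·18 − b·-554 = 494.24.
At (501, 1201): z_contact = −285.55 + 149.54 + 494.24 = 358.23 m.
Depth below ground = 604.6 − 358.23 = 246.4 m.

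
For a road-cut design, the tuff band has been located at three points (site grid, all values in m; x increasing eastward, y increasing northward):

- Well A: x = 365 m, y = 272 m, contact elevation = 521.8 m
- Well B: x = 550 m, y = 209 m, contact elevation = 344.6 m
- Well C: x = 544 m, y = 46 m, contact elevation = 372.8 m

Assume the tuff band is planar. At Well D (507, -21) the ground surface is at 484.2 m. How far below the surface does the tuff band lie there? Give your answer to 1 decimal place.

Two edge vectors: Well A→Well B = (185, -63, -177.2), Well A→Well C = (179, -226, -149).
Normal n = (Well A→Well B) × (Well A→Well C) = (-30660.2, -4153.8, -30533).
So ∂z/∂x = −n_x/n_z = −1.00417 and ∂z/∂y = −n_y/n_z = −0.13604.
Intercept c from Well A: 521.8 + 366.52 + 37.00 = 925.32.
At (507, -21): z_contact = −509.11 + 2.86 + 925.32 = 419.07 m.
Depth below ground = 484.2 − 419.07 = 65.1 m.

65.1 m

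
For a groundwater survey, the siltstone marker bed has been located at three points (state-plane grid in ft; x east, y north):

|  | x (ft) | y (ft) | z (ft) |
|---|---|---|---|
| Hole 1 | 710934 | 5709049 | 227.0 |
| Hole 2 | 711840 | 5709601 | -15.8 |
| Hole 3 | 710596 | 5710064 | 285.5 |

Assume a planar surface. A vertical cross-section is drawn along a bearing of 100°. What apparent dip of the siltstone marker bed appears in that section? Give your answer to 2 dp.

Two edge vectors: Hole 1→Hole 2 = (906, 552, -242.8), Hole 1→Hole 3 = (-338, 1015, 58.5).
Normal n = (Hole 1→Hole 2) × (Hole 1→Hole 3) = (278734, 29065.4, 1106166).
So ∂z/∂x = −n_x/n_z = −0.25198 and ∂z/∂y = −n_y/n_z = −0.02628.
Unit vector along 100° is (sin 100°, cos 100°) = (0.9848, -0.1736).
Slope in that direction = a·(0.9848) + b·(-0.1736) = −0.24359.
Apparent dip = arctan|0.24359| = 13.69° (true dip is 14.2°, so apparent ≤ true as expected).

13.69°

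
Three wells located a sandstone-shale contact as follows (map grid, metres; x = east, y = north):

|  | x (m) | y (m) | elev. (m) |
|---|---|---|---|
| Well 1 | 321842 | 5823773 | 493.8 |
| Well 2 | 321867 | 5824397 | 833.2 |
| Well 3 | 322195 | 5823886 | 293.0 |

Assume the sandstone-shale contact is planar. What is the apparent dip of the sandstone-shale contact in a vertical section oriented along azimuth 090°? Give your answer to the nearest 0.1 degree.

Two edge vectors: Well 1→Well 2 = (25, 624, 339.4), Well 1→Well 3 = (353, 113, -200.8).
Normal n = (Well 1→Well 2) × (Well 1→Well 3) = (-163651.4, 124828.2, -217447).
So ∂z/∂x = −n_x/n_z = −0.75260 and ∂z/∂y = −n_y/n_z = 0.57406.
Unit vector along 090° is (sin 90°, cos 90°) = (1.0000, 0.0000).
Slope in that direction = a·(1.0000) + b·(0.0000) = −0.75260.
Apparent dip = arctan|0.75260| = 37.0° (true dip is 43.4°, so apparent ≤ true as expected).

37.0°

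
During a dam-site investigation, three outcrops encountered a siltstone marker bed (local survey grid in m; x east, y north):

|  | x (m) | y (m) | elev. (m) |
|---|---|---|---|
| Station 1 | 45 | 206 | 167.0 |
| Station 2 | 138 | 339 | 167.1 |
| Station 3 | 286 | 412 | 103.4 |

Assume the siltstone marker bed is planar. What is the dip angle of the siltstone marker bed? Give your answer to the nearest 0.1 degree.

38.8°

Let the plane be z = a·x + b·y + c.
Station 2−Station 1: 93a + 133b = 0.1;  Station 3−Station 1: 241a + 206b = −63.6.
Solving gives a = −0.65757, b = 0.46056.
Gradient magnitude |∇z| = √(a² + b²) = √(0.43240 + 0.21211) = 0.80282.
True dip = arctan(0.80282) = 38.8°, dipping toward SE (azimuth ≈ 125°).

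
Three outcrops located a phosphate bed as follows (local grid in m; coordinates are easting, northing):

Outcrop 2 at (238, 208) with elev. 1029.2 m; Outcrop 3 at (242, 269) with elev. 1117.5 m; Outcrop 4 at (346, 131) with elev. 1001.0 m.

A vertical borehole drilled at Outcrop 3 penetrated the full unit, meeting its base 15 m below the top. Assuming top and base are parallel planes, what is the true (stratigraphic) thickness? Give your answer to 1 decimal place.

8.0 m

Let the plane be z = a·easting + b·northing + c.
Outcrop 3−Outcrop 2: 4a + 61b = 88.3;  Outcrop 4−Outcrop 2: 108a − 77b = −28.2.
Solving gives a = 0.73650, b = 1.39925.
|∇z| = √(a²+b²) = 1.58124, so dip δ = arctan(1.58124) = 57.69°.
True thickness = vertical thickness × cos δ = 15 × cos 57.69° = 8.0 m.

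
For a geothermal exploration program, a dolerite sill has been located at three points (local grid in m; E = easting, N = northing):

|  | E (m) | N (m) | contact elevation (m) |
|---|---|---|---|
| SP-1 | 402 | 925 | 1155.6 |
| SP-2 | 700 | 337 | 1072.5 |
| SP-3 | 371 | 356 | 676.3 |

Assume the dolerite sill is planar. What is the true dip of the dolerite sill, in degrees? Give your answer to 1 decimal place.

55.8°

Two edge vectors: SP-1→SP-2 = (298, -588, -83.1), SP-1→SP-3 = (-31, -569, -479.3).
Normal n = (SP-1→SP-2) × (SP-1→SP-3) = (234544.5, 145407.5, -187790).
So ∂z/∂E = −n_x/n_z = 1.24897 and ∂z/∂N = −n_y/n_z = 0.77431.
Gradient magnitude |∇z| = √(a² + b²) = √(1.55993 + 0.59955) = 1.46952.
True dip = arctan(1.46952) = 55.8°, dipping toward WSW (azimuth ≈ 238°).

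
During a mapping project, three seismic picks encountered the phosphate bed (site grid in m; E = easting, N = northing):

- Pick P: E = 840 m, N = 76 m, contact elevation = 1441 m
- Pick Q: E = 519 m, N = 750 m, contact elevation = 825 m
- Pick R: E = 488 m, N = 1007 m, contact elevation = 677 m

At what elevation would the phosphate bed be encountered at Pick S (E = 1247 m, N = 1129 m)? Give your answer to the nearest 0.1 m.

1342.2 m

Let the plane be z = a·E + b·N + c.
Pick Q−Pick P: −321a + 674b = −616;  Pick R−Pick P: −352a + 931b = −764.
Solving gives a = 0.950603, b = −0.461211.
Then c = 1441 − a·840 − b·76 = 677.55.
At (1247, 1129): z = 1185.4 − 520.7 + 677.55 = 1342.2 m.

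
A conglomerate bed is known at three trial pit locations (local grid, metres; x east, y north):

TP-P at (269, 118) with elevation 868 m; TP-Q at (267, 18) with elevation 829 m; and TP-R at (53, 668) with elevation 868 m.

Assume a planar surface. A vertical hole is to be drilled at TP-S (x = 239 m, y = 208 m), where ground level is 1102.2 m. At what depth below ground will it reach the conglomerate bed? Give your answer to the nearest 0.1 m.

229.1 m

Two edge vectors: TP-P→TP-Q = (-2, -100, -39), TP-P→TP-R = (-216, 550, 0).
Normal n = (TP-P→TP-Q) × (TP-P→TP-R) = (21450, 8424, -22700).
So ∂z/∂x = −n_x/n_z = 0.94493 and ∂z/∂y = −n_y/n_z = 0.37110.
Intercept c from TP-P: 868 − 254.19 − 43.79 = 570.02.
At (239, 208): z_contact = 225.84 + 77.19 + 570.02 = 873.05 m.
Depth below ground = 1102.2 − 873.05 = 229.1 m.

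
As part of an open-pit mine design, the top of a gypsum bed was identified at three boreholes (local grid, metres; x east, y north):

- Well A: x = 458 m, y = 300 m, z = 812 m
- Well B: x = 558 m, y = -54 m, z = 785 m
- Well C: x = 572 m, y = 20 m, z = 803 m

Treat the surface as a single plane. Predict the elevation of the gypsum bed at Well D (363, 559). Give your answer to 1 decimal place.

824.0 m

Let the plane be z = a·x + b·y + c.
Well B−Well A: 100a − 354b = −27;  Well C−Well A: 114a − 280b = −9.
Solving gives a = 0.35400, b = 0.17627.
Then c = 812 − a·458 − b·300 = 596.99.
At (363, 559): z = 128.5 + 98.5 + 596.99 = 824.0 m.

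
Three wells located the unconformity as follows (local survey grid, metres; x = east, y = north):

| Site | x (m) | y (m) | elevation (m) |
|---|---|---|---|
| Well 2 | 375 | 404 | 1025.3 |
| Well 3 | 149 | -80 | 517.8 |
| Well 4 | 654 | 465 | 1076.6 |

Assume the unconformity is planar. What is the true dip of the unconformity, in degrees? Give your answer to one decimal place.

Let the plane be z = a·x + b·y + c.
Well 3−Well 2: −226a − 484b = −507.5;  Well 4−Well 2: 279a + 61b = 51.3.
Solving gives a = −0.05054, b = 1.07215.
Gradient magnitude |∇z| = √(a² + b²) = √(0.00255 + 1.14951) = 1.07334.
True dip = arctan(1.07334) = 47.0°, dipping toward S (azimuth ≈ 177°).

47.0°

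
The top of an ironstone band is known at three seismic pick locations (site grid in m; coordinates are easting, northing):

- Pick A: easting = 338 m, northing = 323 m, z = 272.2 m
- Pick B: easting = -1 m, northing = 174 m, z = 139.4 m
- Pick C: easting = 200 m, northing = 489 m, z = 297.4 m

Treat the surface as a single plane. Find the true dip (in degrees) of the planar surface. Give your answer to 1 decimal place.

Let the plane be z = a·easting + b·northing + c.
Pick B−Pick A: −339a − 149b = −132.8;  Pick C−Pick A: −138a + 166b = 25.2.
Solving gives a = 0.23804, b = 0.34970.
Gradient magnitude |∇z| = √(a² + b²) = √(0.05666 + 0.12229) = 0.42302.
True dip = arctan(0.42302) = 22.9°, dipping toward SW (azimuth ≈ 214°).

22.9°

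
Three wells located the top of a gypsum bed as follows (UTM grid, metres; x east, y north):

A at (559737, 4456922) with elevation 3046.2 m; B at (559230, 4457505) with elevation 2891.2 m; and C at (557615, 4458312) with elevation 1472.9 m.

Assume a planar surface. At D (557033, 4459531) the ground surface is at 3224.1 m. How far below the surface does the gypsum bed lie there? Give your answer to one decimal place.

1445.1 m

Let the plane be z = a·x + b·y + c.
B−A: −507a + 583b = −155;  C−A: −2122a + 1390b = −1573.3.
Solving gives a = 1.318161481, b = 0.880459470.
Then c = 3046.2 − a·559737 − b·4456922 = −4658916.74.
At (557033, 4459531): z_contact = 734259.44 + 3926436.30 − 4658916.74 = 1779.01 m.
Depth below ground = 3224.1 − 1779.01 = 1445.1 m.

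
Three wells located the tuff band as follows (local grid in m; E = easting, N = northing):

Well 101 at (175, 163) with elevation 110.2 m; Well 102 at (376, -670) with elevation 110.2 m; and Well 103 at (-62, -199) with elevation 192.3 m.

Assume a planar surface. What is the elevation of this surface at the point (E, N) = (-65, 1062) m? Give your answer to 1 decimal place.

Two edge vectors: Well 101→Well 102 = (201, -833, 0), Well 101→Well 103 = (-237, -362, 82.1).
Normal n = (Well 101→Well 102) × (Well 101→Well 103) = (-68389.3, -16502.1, -270183).
So ∂z/∂E = −n_x/n_z = −0.253122 and ∂z/∂N = −n_y/n_z = −0.061077.
Intercept c from Well 101: 110.2 + 44.30 + 9.96 = 164.45.
At (-65, 1062): z = 16.5 − 64.9 + 164.45 = 116.0 m.

116.0 m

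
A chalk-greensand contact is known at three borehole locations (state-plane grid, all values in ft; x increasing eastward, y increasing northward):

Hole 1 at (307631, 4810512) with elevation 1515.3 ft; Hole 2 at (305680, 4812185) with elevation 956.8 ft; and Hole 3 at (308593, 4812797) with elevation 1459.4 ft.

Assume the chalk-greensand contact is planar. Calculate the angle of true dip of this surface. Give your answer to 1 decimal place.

12.5°

Two edge vectors: Hole 1→Hole 2 = (-1951, 1673, -558.5), Hole 1→Hole 3 = (962, 2285, -55.9).
Normal n = (Hole 1→Hole 2) × (Hole 1→Hole 3) = (1182651.8, -646337.9, -6067461).
So ∂z/∂x = −n_x/n_z = 0.19492 and ∂z/∂y = −n_y/n_z = −0.10653.
Gradient magnitude |∇z| = √(a² + b²) = √(0.03799 + 0.01135) = 0.22213.
True dip = arctan(0.22213) = 12.5°, dipping toward WNW (azimuth ≈ 299°).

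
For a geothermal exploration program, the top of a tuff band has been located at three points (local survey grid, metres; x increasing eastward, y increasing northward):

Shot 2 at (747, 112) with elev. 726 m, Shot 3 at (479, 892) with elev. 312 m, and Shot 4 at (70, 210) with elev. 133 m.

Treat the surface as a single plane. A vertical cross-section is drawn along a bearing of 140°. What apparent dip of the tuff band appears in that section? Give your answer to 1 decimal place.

36.0°

Let the plane be z = a·x + b·y + c.
Shot 3−Shot 2: −268a + 780b = −414;  Shot 4−Shot 2: −677a + 98b = −593.
Solving gives a = 0.84092, b = −0.24184.
Unit vector along 140° is (sin 140°, cos 140°) = (0.6428, -0.7660).
Slope in that direction = a·(0.6428) + b·(-0.7660) = 0.72579.
Apparent dip = arctan|0.72579| = 36.0° (true dip is 41.2°, so apparent ≤ true as expected).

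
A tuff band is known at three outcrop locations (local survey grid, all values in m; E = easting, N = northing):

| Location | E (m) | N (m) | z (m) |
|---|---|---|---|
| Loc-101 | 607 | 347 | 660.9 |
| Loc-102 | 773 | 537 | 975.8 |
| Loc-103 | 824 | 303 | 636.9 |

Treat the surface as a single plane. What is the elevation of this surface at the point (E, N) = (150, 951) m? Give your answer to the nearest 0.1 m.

Let the plane be z = a·E + b·N + c.
Loc-102−Loc-101: 166a + 190b = 314.9;  Loc-103−Loc-101: 217a − 44b = −24.
Solving gives a = 0.19153, b = 1.49003.
Then c = 660.9 − a·607 − b·347 = 27.60.
At (150, 951): z = 28.7 + 1417.0 + 27.60 = 1473.4 m.

1473.4 m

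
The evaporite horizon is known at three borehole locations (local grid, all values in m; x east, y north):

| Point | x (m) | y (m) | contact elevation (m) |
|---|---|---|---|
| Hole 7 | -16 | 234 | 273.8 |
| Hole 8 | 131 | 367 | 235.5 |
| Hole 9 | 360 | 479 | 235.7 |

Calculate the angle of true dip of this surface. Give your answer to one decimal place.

Let the plane be z = a·x + b·y + c.
Hole 8−Hole 7: 147a + 133b = −38.3;  Hole 9−Hole 7: 376a + 245b = −38.1.
Solving gives a = 0.30845, b = −0.62889.
Gradient magnitude |∇z| = √(a² + b²) = √(0.09514 + 0.39551) = 0.70046.
True dip = arctan(0.70046) = 35.0°, dipping toward NNW (azimuth ≈ 334°).

35.0°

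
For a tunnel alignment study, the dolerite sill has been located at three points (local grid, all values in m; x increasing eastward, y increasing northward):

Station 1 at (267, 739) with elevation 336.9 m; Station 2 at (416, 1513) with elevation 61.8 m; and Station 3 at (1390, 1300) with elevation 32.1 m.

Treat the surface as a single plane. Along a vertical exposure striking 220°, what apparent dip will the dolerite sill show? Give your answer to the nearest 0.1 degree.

17.9°

Two edge vectors: Station 1→Station 2 = (149, 774, -275.1), Station 1→Station 3 = (1123, 561, -304.8).
Normal n = (Station 1→Station 2) × (Station 1→Station 3) = (-81584.1, -263522.1, -785613).
So ∂z/∂x = −n_x/n_z = −0.10385 and ∂z/∂y = −n_y/n_z = −0.33544.
Unit vector along 220° is (sin 220°, cos 220°) = (-0.6428, -0.7660).
Slope in that direction = a·(-0.6428) + b·(-0.7660) = 0.32371.
Apparent dip = arctan|0.32371| = 17.9° (true dip is 19.3°, so apparent ≤ true as expected).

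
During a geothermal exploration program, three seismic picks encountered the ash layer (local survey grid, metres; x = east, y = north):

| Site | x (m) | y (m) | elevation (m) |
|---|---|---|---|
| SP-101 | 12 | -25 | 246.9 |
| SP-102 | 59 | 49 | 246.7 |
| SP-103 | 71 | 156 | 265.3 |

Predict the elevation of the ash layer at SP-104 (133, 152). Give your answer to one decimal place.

Two edge vectors: SP-101→SP-102 = (47, 74, -0.2), SP-101→SP-103 = (59, 181, 18.4).
Normal n = (SP-101→SP-102) × (SP-101→SP-103) = (1397.8, -876.6, 4141).
So ∂z/∂x = −n_x/n_z = −0.33755 and ∂z/∂y = −n_y/n_z = 0.21169.
Intercept c from SP-101: 246.9 + 4.05 + 5.29 = 256.24.
At (133, 152): z = −44.9 + 32.2 + 256.24 = 243.5 m.

243.5 m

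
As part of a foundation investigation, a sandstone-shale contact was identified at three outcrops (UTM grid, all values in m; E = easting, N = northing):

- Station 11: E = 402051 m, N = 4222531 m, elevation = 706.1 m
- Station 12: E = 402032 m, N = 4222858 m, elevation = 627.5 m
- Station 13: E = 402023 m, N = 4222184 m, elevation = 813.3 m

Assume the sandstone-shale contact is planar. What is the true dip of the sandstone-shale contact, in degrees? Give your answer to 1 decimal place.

29.4°

Let the plane be z = a·E + b·N + c.
Station 12−Station 11: −19a + 327b = −78.6;  Station 13−Station 11: −28a − 347b = 107.2.
Solving gives a = −0.49401, b = −0.26907.
Gradient magnitude |∇z| = √(a² + b²) = √(0.24405 + 0.07240) = 0.56254.
True dip = arctan(0.56254) = 29.4°, dipping toward ENE (azimuth ≈ 061°).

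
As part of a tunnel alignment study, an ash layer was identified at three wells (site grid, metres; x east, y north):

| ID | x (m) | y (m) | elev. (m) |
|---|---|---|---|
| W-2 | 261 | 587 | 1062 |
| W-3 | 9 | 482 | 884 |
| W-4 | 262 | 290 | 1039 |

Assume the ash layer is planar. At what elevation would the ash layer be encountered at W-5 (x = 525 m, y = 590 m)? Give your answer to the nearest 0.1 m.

1239.9 m

Two edge vectors: W-2→W-3 = (-252, -105, -178), W-2→W-4 = (1, -297, -23).
Normal n = (W-2→W-3) × (W-2→W-4) = (-50451, -5974, 74949).
So ∂z/∂x = −n_x/n_z = 0.67314 and ∂z/∂y = −n_y/n_z = 0.07971.
Intercept c from W-2: 1062 − 175.69 − 46.79 = 839.52.
At (525, 590): z = 353.4 + 47.0 + 839.52 = 1239.9 m.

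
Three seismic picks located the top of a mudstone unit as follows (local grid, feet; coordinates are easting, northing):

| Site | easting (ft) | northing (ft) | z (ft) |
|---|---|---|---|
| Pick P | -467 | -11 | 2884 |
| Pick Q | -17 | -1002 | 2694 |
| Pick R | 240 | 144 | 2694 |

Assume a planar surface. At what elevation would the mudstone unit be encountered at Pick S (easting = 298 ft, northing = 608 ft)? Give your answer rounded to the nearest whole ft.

Two edge vectors: Pick P→Pick Q = (450, -991, -190), Pick P→Pick R = (707, 155, -190).
Normal n = (Pick P→Pick Q) × (Pick P→Pick R) = (217740, -48830, 770387).
So ∂z/∂easting = −n_x/n_z = −0.28264 and ∂z/∂northing = −n_y/n_z = 0.06338.
Intercept c from Pick P: 2884 − 131.99 + 0.70 = 2752.71.
At (298, 608): z = −84.2 + 38.5 + 2752.71 = 2707.0 ft.

2707 ft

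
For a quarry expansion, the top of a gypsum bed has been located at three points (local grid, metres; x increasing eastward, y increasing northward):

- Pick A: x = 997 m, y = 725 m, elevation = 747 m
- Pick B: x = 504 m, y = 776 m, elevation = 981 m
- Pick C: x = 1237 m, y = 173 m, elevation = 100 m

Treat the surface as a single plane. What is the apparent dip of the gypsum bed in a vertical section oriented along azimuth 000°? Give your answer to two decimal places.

45.32°

Let the plane be z = a·x + b·y + c.
Pick B−Pick A: −493a + 51b = 234;  Pick C−Pick A: 240a − 552b = −647.
Solving gives a = −0.37004, b = 1.01122.
Unit vector along 000° is (sin 0°, cos 0°) = (0.0000, 1.0000).
Slope in that direction = a·(0.0000) + b·(1.0000) = 1.01122.
Apparent dip = arctan|1.01122| = 45.32° (true dip is 47.1°, so apparent ≤ true as expected).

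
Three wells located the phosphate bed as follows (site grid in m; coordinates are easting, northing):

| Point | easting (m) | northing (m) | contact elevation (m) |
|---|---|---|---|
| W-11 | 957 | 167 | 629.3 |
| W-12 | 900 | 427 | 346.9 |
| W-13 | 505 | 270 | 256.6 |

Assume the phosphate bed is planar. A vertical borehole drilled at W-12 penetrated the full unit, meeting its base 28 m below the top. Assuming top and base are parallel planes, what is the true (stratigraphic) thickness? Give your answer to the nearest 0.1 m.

18.6 m

Let the plane be z = a·easting + b·northing + c.
W-12−W-11: −57a + 260b = −282.4;  W-13−W-11: −452a + 103b = −372.7.
Solving gives a = 0.60739, b = −0.95299.
|∇z| = √(a²+b²) = 1.13010, so dip δ = arctan(1.13010) = 48.50°.
True thickness = vertical thickness × cos δ = 28 × cos 48.50° = 18.6 m.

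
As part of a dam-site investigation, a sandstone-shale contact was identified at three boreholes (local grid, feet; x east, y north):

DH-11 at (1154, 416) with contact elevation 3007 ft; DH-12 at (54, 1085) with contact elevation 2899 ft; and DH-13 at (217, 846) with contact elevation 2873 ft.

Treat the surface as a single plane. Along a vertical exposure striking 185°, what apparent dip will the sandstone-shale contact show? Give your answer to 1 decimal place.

Two edge vectors: DH-11→DH-12 = (-1100, 669, -108), DH-11→DH-13 = (-937, 430, -134).
Normal n = (DH-11→DH-12) × (DH-11→DH-13) = (-43206, -46204, 153853).
So ∂z/∂x = −n_x/n_z = 0.28083 and ∂z/∂y = −n_y/n_z = 0.30031.
Unit vector along 185° is (sin 185°, cos 185°) = (-0.0872, -0.9962).
Slope in that direction = a·(-0.0872) + b·(-0.9962) = −0.32365.
Apparent dip = arctan|0.32365| = 17.9° (true dip is 22.4°, so apparent ≤ true as expected).

17.9°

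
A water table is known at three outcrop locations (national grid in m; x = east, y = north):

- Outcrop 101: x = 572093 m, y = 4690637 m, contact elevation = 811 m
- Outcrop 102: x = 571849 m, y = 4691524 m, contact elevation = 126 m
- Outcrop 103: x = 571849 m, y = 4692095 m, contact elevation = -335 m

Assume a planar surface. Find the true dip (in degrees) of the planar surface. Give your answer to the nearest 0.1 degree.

39.3°

Let the plane be z = a·x + b·y + c.
Outcrop 102−Outcrop 101: −244a + 887b = −685;  Outcrop 103−Outcrop 101: −244a + 1458b = −1146.
Solving gives a = −0.12756, b = −0.80736.
Gradient magnitude |∇z| = √(a² + b²) = √(0.01627 + 0.65182) = 0.81737.
True dip = arctan(0.81737) = 39.3°, dipping toward N (azimuth ≈ 009°).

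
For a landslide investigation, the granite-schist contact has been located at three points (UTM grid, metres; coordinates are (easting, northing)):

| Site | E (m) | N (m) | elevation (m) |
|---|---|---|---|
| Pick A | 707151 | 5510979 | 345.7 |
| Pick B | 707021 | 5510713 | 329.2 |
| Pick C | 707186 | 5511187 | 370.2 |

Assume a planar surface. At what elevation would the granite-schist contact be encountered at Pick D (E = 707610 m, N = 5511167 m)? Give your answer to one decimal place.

Two edge vectors: Pick A→Pick B = (-130, -266, -16.5), Pick A→Pick C = (35, 208, 24.5).
Normal n = (Pick A→Pick B) × (Pick A→Pick C) = (-3085, 2607.5, -17730).
So ∂z/∂E = −n_x/n_z = −0.173998872 and ∂z/∂N = −n_y/n_z = 0.147067118.
Intercept c from Pick A: 345.7 + 123043.48 − 810483.80 = −687094.62.
At (707610, 5511167): z = −123123.3 + 810511.4 − 687094.62 = 293.5 m.

293.5 m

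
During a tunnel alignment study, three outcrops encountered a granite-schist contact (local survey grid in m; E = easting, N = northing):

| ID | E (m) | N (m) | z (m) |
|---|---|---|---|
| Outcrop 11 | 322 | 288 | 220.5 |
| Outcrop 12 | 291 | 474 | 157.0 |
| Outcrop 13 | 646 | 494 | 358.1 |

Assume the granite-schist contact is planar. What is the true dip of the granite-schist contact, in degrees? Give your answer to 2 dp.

Two edge vectors: Outcrop 11→Outcrop 12 = (-31, 186, -63.5), Outcrop 11→Outcrop 13 = (324, 206, 137.6).
Normal n = (Outcrop 11→Outcrop 12) × (Outcrop 11→Outcrop 13) = (38674.6, -16308.4, -66650).
So ∂z/∂E = −n_x/n_z = 0.58026 and ∂z/∂N = −n_y/n_z = −0.24469.
Gradient magnitude |∇z| = √(a² + b²) = √(0.33671 + 0.05987) = 0.62974.
True dip = arctan(0.62974) = 32.20°, dipping toward WNW (azimuth ≈ 293°).

32.20°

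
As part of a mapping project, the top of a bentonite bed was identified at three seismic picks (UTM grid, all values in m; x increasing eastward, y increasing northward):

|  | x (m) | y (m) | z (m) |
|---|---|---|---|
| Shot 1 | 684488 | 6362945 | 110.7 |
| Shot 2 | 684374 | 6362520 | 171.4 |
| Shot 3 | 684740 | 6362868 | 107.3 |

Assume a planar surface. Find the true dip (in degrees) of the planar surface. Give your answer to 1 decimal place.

Let the plane be z = a·x + b·y + c.
Shot 2−Shot 1: −114a − 425b = 60.7;  Shot 3−Shot 1: 252a − 77b = −3.4.
Solving gives a = −0.05280, b = −0.12866.
Gradient magnitude |∇z| = √(a² + b²) = √(0.00279 + 0.01655) = 0.13907.
True dip = arctan(0.13907) = 7.9°, dipping toward NNE (azimuth ≈ 022°).

7.9°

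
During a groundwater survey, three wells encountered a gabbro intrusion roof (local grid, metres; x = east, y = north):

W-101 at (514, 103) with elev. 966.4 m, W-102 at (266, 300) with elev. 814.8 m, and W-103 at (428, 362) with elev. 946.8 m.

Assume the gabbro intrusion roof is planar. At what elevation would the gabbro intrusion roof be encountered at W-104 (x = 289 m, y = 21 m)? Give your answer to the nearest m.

784 m

Two edge vectors: W-101→W-102 = (-248, 197, -151.6), W-101→W-103 = (-86, 259, -19.6).
Normal n = (W-101→W-102) × (W-101→W-103) = (35403.2, 8176.8, -47290).
So ∂z/∂x = −n_x/n_z = 0.74864 and ∂z/∂y = −n_y/n_z = 0.17291.
Intercept c from W-101: 966.4 − 384.80 − 17.81 = 563.79.
At (289, 21): z = 216.4 + 3.6 + 563.79 = 783.8 m.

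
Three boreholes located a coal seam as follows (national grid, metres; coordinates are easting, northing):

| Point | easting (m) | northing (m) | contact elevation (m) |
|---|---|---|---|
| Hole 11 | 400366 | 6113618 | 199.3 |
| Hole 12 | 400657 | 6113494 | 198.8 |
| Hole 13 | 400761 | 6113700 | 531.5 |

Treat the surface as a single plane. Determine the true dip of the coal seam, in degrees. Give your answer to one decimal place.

55.3°

Let the plane be z = a·easting + b·northing + c.
Hole 12−Hole 11: 291a − 124b = −0.5;  Hole 13−Hole 11: 395a + 82b = 332.2.
Solving gives a = 0.56495, b = 1.32983.
Gradient magnitude |∇z| = √(a² + b²) = √(0.31916 + 1.76846) = 1.44486.
True dip = arctan(1.44486) = 55.3°, dipping toward SSW (azimuth ≈ 203°).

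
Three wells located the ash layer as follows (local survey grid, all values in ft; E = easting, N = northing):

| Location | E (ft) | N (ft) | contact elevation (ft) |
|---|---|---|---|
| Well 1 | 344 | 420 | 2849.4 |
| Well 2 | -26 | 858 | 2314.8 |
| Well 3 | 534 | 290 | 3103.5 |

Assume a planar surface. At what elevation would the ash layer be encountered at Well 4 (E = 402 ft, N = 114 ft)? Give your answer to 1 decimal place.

Two edge vectors: Well 1→Well 2 = (-370, 438, -534.6), Well 1→Well 3 = (190, -130, 254.1).
Normal n = (Well 1→Well 2) × (Well 1→Well 3) = (41797.8, -7557, -35120).
So ∂z/∂E = −n_x/n_z = 1.19014 and ∂z/∂N = −n_y/n_z = −0.21518.
Intercept c from Well 1: 2849.4 − 409.41 + 90.37 = 2530.37.
At (402, 114): z = 478.4 − 24.5 + 2530.37 = 2984.3 ft.

2984.3 ft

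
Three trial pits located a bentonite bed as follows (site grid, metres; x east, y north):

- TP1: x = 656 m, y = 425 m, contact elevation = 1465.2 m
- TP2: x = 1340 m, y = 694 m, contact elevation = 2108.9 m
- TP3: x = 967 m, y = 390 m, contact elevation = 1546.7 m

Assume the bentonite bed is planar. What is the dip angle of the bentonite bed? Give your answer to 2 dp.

54.55°

Two edge vectors: TP1→TP2 = (684, 269, 643.7), TP1→TP3 = (311, -35, 81.5).
Normal n = (TP1→TP2) × (TP1→TP3) = (44453, 144444.7, -107599).
So ∂z/∂x = −n_x/n_z = 0.41314 and ∂z/∂y = −n_y/n_z = 1.34244.
Gradient magnitude |∇z| = √(a² + b²) = √(0.17068 + 1.80213) = 1.40457.
True dip = arctan(1.40457) = 54.55°, dipping toward SSW (azimuth ≈ 197°).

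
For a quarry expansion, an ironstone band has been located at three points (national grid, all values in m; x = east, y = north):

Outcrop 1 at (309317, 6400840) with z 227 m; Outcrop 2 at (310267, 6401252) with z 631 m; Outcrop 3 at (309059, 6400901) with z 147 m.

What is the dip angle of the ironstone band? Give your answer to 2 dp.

Let the plane be z = a·x + b·y + c.
Outcrop 2−Outcrop 1: 950a + 412b = 404;  Outcrop 3−Outcrop 1: −258a + 61b = −80.
Solving gives a = 0.35072, b = 0.17189.
Gradient magnitude |∇z| = √(a² + b²) = √(0.12300 + 0.02955) = 0.39057.
True dip = arctan(0.39057) = 21.33°, dipping toward WSW (azimuth ≈ 244°).

21.33°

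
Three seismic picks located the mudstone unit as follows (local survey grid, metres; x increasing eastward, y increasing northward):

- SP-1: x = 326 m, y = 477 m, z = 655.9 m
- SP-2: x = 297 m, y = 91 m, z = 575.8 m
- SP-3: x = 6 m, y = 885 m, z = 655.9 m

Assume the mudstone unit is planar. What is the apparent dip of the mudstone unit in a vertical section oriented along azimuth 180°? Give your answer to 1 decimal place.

10.7°

Two edge vectors: SP-1→SP-2 = (-29, -386, -80.1), SP-1→SP-3 = (-320, 408, 0).
Normal n = (SP-1→SP-2) × (SP-1→SP-3) = (32680.8, 25632, -135352).
So ∂z/∂x = −n_x/n_z = 0.24145 and ∂z/∂y = −n_y/n_z = 0.18937.
Unit vector along 180° is (sin 180°, cos 180°) = (0.0000, -1.0000).
Slope in that direction = a·(0.0000) + b·(-1.0000) = −0.18937.
Apparent dip = arctan|0.18937| = 10.7° (true dip is 17.1°, so apparent ≤ true as expected).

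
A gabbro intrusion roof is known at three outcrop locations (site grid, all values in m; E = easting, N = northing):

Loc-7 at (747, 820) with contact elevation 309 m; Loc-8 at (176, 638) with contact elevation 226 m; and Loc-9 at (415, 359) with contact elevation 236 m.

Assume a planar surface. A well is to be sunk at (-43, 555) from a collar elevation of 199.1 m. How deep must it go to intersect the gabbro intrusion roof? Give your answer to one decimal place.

5.9 m

Let the plane be z = a·E + b·N + c.
Loc-8−Loc-7: −571a − 182b = −83;  Loc-9−Loc-7: −332a − 461b = −73.
Solving gives a = 0.12316, b = 0.06966.
Then c = 309 − a·747 − b·820 = 159.88.
At (-43, 555): z_contact = −5.30 + 38.66 + 159.88 = 193.25 m.
Depth below ground = 199.1 − 193.25 = 5.9 m.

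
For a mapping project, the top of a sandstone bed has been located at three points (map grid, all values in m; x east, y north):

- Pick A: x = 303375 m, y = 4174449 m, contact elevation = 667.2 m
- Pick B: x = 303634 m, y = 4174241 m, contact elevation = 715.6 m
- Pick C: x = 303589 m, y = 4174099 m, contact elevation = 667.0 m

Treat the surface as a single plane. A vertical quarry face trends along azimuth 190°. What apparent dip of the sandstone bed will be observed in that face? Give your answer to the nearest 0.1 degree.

16.0°

Two edge vectors: Pick A→Pick B = (259, -208, 48.4), Pick A→Pick C = (214, -350, -0.2).
Normal n = (Pick A→Pick B) × (Pick A→Pick C) = (16981.6, 10409.4, -46138).
So ∂z/∂x = −n_x/n_z = 0.36806 and ∂z/∂y = −n_y/n_z = 0.22561.
Unit vector along 190° is (sin 190°, cos 190°) = (-0.1736, -0.9848).
Slope in that direction = a·(-0.1736) + b·(-0.9848) = −0.28610.
Apparent dip = arctan|0.28610| = 16.0° (true dip is 23.4°, so apparent ≤ true as expected).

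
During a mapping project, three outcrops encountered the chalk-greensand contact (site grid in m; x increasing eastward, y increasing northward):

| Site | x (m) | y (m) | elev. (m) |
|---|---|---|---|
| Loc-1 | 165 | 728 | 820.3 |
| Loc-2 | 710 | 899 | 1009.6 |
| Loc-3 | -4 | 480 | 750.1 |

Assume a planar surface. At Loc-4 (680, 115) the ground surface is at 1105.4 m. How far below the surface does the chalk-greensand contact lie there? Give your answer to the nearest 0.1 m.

151.9 m

Two edge vectors: Loc-1→Loc-2 = (545, 171, 189.3), Loc-1→Loc-3 = (-169, -248, -70.2).
Normal n = (Loc-1→Loc-2) × (Loc-1→Loc-3) = (34942.2, 6267.3, -106261).
So ∂z/∂x = −n_x/n_z = 0.32883 and ∂z/∂y = −n_y/n_z = 0.05898.
Intercept c from Loc-1: 820.3 − 54.26 − 42.94 = 723.10.
At (680, 115): z_contact = 223.61 + 6.78 + 723.10 = 953.49 m.
Depth below ground = 1105.4 − 953.49 = 151.9 m.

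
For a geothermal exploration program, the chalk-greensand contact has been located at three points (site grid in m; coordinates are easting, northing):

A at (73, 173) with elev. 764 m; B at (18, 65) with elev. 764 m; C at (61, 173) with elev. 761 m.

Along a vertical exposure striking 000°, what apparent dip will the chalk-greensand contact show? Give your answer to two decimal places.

Let the plane be z = a·easting + b·northing + c.
B−A: −55a − 108b = 0;  C−A: −12a + 0b = −3.
Solving gives a = 0.25000, b = −0.12731.
Unit vector along 000° is (sin 0°, cos 0°) = (0.0000, 1.0000).
Slope in that direction = a·(0.0000) + b·(1.0000) = −0.12731.
Apparent dip = arctan|0.12731| = 7.26° (true dip is 15.7°, so apparent ≤ true as expected).

7.26°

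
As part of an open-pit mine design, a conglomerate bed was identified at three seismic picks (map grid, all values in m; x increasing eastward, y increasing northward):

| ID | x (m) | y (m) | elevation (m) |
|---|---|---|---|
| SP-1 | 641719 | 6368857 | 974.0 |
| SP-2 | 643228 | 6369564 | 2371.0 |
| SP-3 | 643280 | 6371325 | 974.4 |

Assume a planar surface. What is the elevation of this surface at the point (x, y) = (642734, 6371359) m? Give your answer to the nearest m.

228 m

Let the plane be z = a·x + b·y + c.
SP-2−SP-1: 1509a + 707b = 1397;  SP-3−SP-1: 1561a + 2468b = 0.4.
Solving gives a = 1.31555099, b = −0.83191860.
Then c = 974 − a·641719 − b·6368857 = 4455130.52.
At (642734, 6371359): z = 845549.4 − 5300452.0 + 4455130.52 = 227.8 m.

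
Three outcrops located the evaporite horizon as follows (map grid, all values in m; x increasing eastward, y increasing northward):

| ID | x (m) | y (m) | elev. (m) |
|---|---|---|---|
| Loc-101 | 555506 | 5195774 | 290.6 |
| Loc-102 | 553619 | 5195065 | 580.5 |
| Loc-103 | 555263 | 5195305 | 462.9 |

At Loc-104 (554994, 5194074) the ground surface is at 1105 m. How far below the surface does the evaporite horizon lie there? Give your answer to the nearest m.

Let the plane be z = a·x + b·y + c.
Loc-102−Loc-101: −1887a − 709b = 289.9;  Loc-103−Loc-101: −243a − 469b = 172.3.
Solving gives a = −0.01936592, b = −0.35734346.
Then c = 290.6 − a·555506 − b·5195774 = 1867724.33.
At (554994, 5194074): z_contact = −10748.0 − 1856068.4 + 1867724.33 = 908.0 m.
Depth below ground = 1105 − 908.0 = 197 m.

197 m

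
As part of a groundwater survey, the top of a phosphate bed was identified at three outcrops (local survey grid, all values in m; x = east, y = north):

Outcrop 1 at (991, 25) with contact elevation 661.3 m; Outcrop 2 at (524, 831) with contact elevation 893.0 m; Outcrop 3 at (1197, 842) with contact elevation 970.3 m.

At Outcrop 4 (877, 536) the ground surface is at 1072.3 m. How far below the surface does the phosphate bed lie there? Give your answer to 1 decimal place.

Two edge vectors: Outcrop 1→Outcrop 2 = (-467, 806, 231.7), Outcrop 1→Outcrop 3 = (206, 817, 309).
Normal n = (Outcrop 1→Outcrop 2) × (Outcrop 1→Outcrop 3) = (59755.1, 192033.2, -547575).
So ∂z/∂x = −n_x/n_z = 0.109127 and ∂z/∂y = −n_y/n_z = 0.350698.
Intercept c from Outcrop 1: 661.3 − 108.14 − 8.77 = 544.39.
At (877, 536): z_contact = 95.70 + 187.97 + 544.39 = 828.07 m.
Depth below ground = 1072.3 − 828.07 = 244.2 m.

244.2 m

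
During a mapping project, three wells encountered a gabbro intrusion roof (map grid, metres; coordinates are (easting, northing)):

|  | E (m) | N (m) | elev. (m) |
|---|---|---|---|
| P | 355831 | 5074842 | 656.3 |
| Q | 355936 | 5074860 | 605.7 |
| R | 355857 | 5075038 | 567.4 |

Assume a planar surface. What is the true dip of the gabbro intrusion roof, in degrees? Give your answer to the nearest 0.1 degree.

Two edge vectors: P→Q = (105, 18, -50.6), P→R = (26, 196, -88.9).
Normal n = (P→Q) × (P→R) = (8317.4, 8018.9, 20112).
So ∂z/∂E = −n_x/n_z = −0.41355 and ∂z/∂N = −n_y/n_z = −0.39871.
Gradient magnitude |∇z| = √(a² + b²) = √(0.17103 + 0.15897) = 0.57445.
True dip = arctan(0.57445) = 29.9°, dipping toward NE (azimuth ≈ 046°).

29.9°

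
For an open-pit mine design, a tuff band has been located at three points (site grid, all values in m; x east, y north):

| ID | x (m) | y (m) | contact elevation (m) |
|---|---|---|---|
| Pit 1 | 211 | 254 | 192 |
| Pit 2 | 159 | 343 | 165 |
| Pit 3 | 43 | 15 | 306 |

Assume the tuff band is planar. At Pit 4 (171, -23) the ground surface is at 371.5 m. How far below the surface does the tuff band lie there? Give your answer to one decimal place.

Let the plane be z = a·x + b·y + c.
Pit 2−Pit 1: −52a + 89b = −27;  Pit 3−Pit 1: −168a − 239b = 114.
Solving gives a = −0.13488, b = −0.38218.
Then c = 192 − a·211 − b·254 = 317.53.
At (171, -23): z_contact = −23.06 + 8.79 + 317.53 = 303.26 m.
Depth below ground = 371.5 − 303.26 = 68.2 m.

68.2 m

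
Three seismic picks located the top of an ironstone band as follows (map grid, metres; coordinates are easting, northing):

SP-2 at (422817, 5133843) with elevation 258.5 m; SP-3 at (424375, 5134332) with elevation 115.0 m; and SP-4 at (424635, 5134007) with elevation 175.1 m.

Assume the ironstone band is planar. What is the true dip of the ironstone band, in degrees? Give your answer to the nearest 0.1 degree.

11.8°

Two edge vectors: SP-2→SP-3 = (1558, 489, -143.5), SP-2→SP-4 = (1818, 164, -83.4).
Normal n = (SP-2→SP-3) × (SP-2→SP-4) = (-17248.6, -130945.8, -633490).
So ∂z/∂easting = −n_x/n_z = −0.02723 and ∂z/∂northing = −n_y/n_z = −0.20671.
Gradient magnitude |∇z| = √(a² + b²) = √(0.00074 + 0.04273) = 0.20849.
True dip = arctan(0.20849) = 11.8°, dipping toward N (azimuth ≈ 008°).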